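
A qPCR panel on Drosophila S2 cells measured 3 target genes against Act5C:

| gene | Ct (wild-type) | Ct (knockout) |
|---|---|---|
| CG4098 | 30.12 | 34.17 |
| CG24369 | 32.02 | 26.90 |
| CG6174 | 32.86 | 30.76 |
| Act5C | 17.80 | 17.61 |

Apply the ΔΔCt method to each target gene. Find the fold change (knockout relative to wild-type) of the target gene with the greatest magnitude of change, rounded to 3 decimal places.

CG4098: ΔΔCt = (34.17−17.61) − (30.12−17.80) = 16.56 − 12.32 = 4.24; fold change = 2^-4.24 = 0.053
CG24369: ΔΔCt = (26.90−17.61) − (32.02−17.80) = 9.29 − 14.22 = -4.93; fold change = 2^4.93 = 30.484
CG6174: ΔΔCt = (30.76−17.61) − (32.86−17.80) = 13.15 − 15.06 = -1.91; fold change = 2^1.91 = 3.758
CG24369 has the largest |ΔΔCt| = 4.93.

30.484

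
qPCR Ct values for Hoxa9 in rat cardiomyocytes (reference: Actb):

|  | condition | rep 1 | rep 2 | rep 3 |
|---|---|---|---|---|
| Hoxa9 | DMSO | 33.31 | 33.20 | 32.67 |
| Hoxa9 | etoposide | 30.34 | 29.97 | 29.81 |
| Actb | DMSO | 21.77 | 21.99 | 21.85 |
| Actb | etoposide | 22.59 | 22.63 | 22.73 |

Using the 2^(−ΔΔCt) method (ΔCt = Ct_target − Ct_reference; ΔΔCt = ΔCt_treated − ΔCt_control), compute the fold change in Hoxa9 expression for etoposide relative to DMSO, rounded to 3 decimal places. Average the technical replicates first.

13.929

Mean Ct: Hoxa9 DMSO 33.060; Hoxa9 etoposide 30.040; Actb DMSO 21.870; Actb etoposide 22.650
ΔCt(DMSO) = 33.060 − 21.870 = 11.190
ΔCt(etoposide) = 30.040 − 22.650 = 7.390
ΔΔCt = 7.390 − 11.190 = -3.800
Fold change = 2^(−(-3.800)) = 2^3.800 = 13.9288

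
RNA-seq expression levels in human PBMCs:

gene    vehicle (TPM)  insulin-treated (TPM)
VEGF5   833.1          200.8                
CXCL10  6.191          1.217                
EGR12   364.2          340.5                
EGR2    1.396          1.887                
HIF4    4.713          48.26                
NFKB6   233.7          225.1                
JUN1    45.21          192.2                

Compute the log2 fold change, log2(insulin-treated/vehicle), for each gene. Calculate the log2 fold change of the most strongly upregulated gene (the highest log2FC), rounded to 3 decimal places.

3.356

log2(200.8/833.1) = -2.053  (VEGF5)
log2(1.217/6.191) = -2.347  (CXCL10)
log2(340.5/364.2) = -0.097  (EGR12)
log2(1.887/1.396) = 0.435  (EGR2)
log2(48.26/4.713) = 3.356  (HIF4)
log2(225.1/233.7) = -0.054  (NFKB6)
log2(192.2/45.21) = 2.088  (JUN1)
HIF4 is most strongly upregulated.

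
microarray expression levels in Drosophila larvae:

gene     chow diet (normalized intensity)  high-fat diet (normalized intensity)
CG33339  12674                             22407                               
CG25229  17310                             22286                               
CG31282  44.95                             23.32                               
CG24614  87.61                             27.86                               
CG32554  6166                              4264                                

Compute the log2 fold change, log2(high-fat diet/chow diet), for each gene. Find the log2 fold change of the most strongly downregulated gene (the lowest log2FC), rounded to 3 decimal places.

log2(22407/12674) = 0.822  (CG33339)
log2(22286/17310) = 0.365  (CG25229)
log2(23.32/44.95) = -0.947  (CG31282)
log2(27.86/87.61) = -1.653  (CG24614)
log2(4264/6166) = -0.532  (CG32554)
CG24614 is most strongly downregulated.

-1.653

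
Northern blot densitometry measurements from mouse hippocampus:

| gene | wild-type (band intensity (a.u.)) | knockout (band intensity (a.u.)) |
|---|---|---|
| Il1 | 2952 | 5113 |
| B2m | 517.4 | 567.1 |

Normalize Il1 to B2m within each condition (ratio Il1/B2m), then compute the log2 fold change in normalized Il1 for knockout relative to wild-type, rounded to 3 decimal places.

Il1/B2m (wild-type) = 2952 / 517.4 = 5.7055
Il1/B2m (knockout) = 5113 / 567.1 = 9.016
Fold change = 9.016 / 5.7055 = 1.5803
log2(1.5803) = 0.6602

0.660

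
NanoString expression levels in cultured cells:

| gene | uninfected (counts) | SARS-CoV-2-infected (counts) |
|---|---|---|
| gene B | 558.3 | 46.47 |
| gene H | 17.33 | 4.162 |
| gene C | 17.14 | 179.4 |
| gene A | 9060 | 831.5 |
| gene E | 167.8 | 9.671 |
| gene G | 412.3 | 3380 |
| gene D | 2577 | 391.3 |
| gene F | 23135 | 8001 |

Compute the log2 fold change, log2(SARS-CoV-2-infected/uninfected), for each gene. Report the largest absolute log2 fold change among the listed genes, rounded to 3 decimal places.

log2(46.47/558.3) = -3.587  (gene B)
log2(4.162/17.33) = -2.058  (gene H)
log2(179.4/17.14) = 3.388  (gene C)
log2(831.5/9060) = -3.446  (gene A)
log2(9.671/167.8) = -4.117  (gene E)
log2(3380/412.3) = 3.035  (gene G)
log2(391.3/2577) = -2.719  (gene D)
log2(8001/23135) = -1.532  (gene F)
The largest magnitude belongs to gene E.

4.117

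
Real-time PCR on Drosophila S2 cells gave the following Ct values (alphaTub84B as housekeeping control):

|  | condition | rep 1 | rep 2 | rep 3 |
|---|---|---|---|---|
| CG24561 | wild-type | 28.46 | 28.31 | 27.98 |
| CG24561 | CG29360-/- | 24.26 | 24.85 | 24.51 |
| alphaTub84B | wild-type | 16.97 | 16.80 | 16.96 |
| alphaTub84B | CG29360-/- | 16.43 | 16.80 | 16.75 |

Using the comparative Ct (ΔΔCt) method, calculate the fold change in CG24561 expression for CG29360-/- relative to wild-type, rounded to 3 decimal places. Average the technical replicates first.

11.004

Mean Ct: CG24561 wild-type 28.250; CG24561 CG29360-/- 24.540; alphaTub84B wild-type 16.910; alphaTub84B CG29360-/- 16.660
ΔCt(wild-type) = 28.250 − 16.910 = 11.340
ΔCt(CG29360-/-) = 24.540 − 16.660 = 7.880
ΔΔCt = 7.880 − 11.340 = -3.460
Fold change = 2^(−(-3.460)) = 2^3.460 = 11.0043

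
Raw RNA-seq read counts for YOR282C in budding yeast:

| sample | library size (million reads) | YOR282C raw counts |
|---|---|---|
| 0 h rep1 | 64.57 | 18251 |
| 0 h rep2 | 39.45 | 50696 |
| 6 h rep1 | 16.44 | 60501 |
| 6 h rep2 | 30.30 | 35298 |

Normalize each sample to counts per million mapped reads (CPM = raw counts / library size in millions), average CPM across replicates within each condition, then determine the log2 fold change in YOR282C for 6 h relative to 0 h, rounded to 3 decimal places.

1.628

CPM(0 h rep1) = 18251 / 64.57 = 282.6545
CPM(0 h rep2) = 50696 / 39.45 = 1285.0697
CPM(6 h rep1) = 60501 / 16.44 = 3680.1095
CPM(6 h rep2) = 35298 / 30.30 = 1164.9505
mean CPM(0 h) = 783.8621; mean CPM(6 h) = 2422.5300
Fold change = 2422.5300 / 783.8621 = 3.09051
log2(3.09051) = 1.6278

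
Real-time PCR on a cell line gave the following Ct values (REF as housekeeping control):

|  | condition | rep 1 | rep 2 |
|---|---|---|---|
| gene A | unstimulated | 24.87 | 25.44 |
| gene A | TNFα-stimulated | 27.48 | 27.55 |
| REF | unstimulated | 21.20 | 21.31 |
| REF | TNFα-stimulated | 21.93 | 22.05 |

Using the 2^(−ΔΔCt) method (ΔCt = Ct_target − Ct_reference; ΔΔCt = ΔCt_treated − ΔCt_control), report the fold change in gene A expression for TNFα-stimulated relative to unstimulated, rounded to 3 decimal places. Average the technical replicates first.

Mean Ct: gene A unstimulated 25.155; gene A TNFα-stimulated 27.515; REF unstimulated 21.255; REF TNFα-stimulated 21.990
ΔCt(unstimulated) = 25.155 − 21.255 = 3.900
ΔCt(TNFα-stimulated) = 27.515 − 21.990 = 5.525
ΔΔCt = 5.525 − 3.900 = 1.625
Fold change = 2^(−1.625) = 0.3242

0.324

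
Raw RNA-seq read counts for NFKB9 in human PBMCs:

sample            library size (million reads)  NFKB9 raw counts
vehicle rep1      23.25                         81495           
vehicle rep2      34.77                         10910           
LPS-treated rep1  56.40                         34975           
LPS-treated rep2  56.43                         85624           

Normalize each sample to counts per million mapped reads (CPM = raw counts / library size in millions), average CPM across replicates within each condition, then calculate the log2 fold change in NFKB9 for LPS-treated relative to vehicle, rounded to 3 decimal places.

-0.837

CPM(vehicle rep1) = 81495 / 23.25 = 3505.1613
CPM(vehicle rep2) = 10910 / 34.77 = 313.7762
CPM(LPS-treated rep1) = 34975 / 56.40 = 620.1241
CPM(LPS-treated rep2) = 85624 / 56.43 = 1517.3489
mean CPM(vehicle) = 1909.4688; mean CPM(LPS-treated) = 1068.7365
Fold change = 1068.7365 / 1909.4688 = 0.55970
log2(0.55970) = -0.8373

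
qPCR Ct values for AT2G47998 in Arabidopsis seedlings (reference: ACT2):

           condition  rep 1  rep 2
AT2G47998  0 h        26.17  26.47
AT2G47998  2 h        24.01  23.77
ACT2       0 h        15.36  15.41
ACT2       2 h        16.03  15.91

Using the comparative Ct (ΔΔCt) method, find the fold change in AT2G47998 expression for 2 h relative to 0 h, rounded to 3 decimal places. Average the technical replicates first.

Mean Ct: AT2G47998 0 h 26.320; AT2G47998 2 h 23.890; ACT2 0 h 15.385; ACT2 2 h 15.970
ΔCt(0 h) = 26.320 − 15.385 = 10.935
ΔCt(2 h) = 23.890 − 15.970 = 7.920
ΔΔCt = 7.920 − 10.935 = -3.015
Fold change = 2^(−(-3.015)) = 2^3.015 = 8.0836

8.084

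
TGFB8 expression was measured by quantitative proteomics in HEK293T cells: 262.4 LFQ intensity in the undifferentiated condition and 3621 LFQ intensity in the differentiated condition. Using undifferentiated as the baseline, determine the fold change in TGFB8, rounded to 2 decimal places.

Fold change = 3621 / 262.4 = 13.800
TGFB8 is upregulated.

13.80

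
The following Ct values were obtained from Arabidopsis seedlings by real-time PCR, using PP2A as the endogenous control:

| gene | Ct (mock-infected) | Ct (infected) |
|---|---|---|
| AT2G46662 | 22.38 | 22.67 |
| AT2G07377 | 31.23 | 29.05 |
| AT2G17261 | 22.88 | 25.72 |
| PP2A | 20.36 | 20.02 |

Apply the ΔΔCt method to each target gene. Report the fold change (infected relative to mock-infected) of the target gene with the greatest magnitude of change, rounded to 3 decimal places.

AT2G46662: ΔΔCt = (22.67−20.02) − (22.38−20.36) = 2.65 − 2.02 = 0.63; fold change = 2^-0.63 = 0.646
AT2G07377: ΔΔCt = (29.05−20.02) − (31.23−20.36) = 9.03 − 10.87 = -1.84; fold change = 2^1.84 = 3.580
AT2G17261: ΔΔCt = (25.72−20.02) − (22.88−20.36) = 5.70 − 2.52 = 3.18; fold change = 2^-3.18 = 0.110
AT2G17261 has the largest |ΔΔCt| = 3.18.

0.110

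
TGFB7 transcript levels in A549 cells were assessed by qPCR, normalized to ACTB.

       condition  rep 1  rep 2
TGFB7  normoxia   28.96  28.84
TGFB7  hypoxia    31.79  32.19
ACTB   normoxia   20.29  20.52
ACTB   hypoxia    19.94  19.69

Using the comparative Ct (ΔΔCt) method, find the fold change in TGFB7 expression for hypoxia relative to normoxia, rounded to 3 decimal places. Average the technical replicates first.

0.078

Mean Ct: TGFB7 normoxia 28.900; TGFB7 hypoxia 31.990; ACTB normoxia 20.405; ACTB hypoxia 19.815
ΔCt(normoxia) = 28.900 − 20.405 = 8.495
ΔCt(hypoxia) = 31.990 − 19.815 = 12.175
ΔΔCt = 12.175 − 8.495 = 3.680
Fold change = 2^(−3.680) = 0.0780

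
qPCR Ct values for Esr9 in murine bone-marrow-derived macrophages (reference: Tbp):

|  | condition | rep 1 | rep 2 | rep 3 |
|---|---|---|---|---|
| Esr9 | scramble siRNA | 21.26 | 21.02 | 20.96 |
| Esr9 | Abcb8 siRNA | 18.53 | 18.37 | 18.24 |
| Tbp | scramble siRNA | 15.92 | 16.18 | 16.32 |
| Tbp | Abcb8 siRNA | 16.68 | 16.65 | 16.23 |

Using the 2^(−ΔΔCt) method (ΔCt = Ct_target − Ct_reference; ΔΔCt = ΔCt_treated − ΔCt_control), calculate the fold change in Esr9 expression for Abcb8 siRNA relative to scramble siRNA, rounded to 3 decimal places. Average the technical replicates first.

8.456

Mean Ct: Esr9 scramble siRNA 21.080; Esr9 Abcb8 siRNA 18.380; Tbp scramble siRNA 16.140; Tbp Abcb8 siRNA 16.520
ΔCt(scramble siRNA) = 21.080 − 16.140 = 4.940
ΔCt(Abcb8 siRNA) = 18.380 − 16.520 = 1.860
ΔΔCt = 1.860 − 4.940 = -3.080
Fold change = 2^(−(-3.080)) = 2^3.080 = 8.4561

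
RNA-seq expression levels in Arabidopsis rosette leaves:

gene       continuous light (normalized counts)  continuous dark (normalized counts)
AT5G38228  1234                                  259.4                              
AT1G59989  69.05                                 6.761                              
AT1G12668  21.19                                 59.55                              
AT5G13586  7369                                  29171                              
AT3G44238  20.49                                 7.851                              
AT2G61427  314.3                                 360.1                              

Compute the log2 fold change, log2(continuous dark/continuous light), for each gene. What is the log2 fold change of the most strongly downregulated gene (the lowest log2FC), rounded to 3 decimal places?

-3.352

log2(259.4/1234) = -2.250  (AT5G38228)
log2(6.761/69.05) = -3.352  (AT1G59989)
log2(59.55/21.19) = 1.491  (AT1G12668)
log2(29171/7369) = 1.985  (AT5G13586)
log2(7.851/20.49) = -1.384  (AT3G44238)
log2(360.1/314.3) = 0.196  (AT2G61427)
AT1G59989 is most strongly downregulated.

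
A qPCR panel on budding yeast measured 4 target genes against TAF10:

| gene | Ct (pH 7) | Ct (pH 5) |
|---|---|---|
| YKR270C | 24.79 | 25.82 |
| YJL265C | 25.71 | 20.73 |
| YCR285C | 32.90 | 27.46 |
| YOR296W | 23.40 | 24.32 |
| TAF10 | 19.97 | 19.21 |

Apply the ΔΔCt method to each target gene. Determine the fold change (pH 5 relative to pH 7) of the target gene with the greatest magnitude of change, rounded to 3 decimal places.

YKR270C: ΔΔCt = (25.82−19.21) − (24.79−19.97) = 6.61 − 4.82 = 1.79; fold change = 2^-1.79 = 0.289
YJL265C: ΔΔCt = (20.73−19.21) − (25.71−19.97) = 1.52 − 5.74 = -4.22; fold change = 2^4.22 = 18.636
YCR285C: ΔΔCt = (27.46−19.21) − (32.90−19.97) = 8.25 − 12.93 = -4.68; fold change = 2^4.68 = 25.634
YOR296W: ΔΔCt = (24.32−19.21) − (23.40−19.97) = 5.11 − 3.43 = 1.68; fold change = 2^-1.68 = 0.312
YCR285C has the largest |ΔΔCt| = 4.68.

25.634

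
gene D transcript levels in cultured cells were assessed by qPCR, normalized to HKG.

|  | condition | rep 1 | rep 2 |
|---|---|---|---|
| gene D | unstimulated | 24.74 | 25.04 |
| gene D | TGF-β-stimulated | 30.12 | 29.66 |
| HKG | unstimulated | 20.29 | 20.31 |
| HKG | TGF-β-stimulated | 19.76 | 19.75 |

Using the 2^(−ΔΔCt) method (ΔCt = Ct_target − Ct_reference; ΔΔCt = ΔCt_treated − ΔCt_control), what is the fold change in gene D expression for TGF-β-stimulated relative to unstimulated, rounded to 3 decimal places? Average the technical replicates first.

Mean Ct: gene D unstimulated 24.890; gene D TGF-β-stimulated 29.890; HKG unstimulated 20.300; HKG TGF-β-stimulated 19.755
ΔCt(unstimulated) = 24.890 − 20.300 = 4.590
ΔCt(TGF-β-stimulated) = 29.890 − 19.755 = 10.135
ΔΔCt = 10.135 − 4.590 = 5.545
Fold change = 2^(−5.545) = 0.0214

0.021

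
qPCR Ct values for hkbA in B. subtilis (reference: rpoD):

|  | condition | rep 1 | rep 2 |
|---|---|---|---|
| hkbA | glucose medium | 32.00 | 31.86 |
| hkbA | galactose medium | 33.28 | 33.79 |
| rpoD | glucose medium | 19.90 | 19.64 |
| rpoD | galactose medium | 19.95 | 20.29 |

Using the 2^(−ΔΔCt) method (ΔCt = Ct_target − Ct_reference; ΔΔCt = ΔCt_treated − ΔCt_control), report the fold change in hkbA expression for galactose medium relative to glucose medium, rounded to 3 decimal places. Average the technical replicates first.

Mean Ct: hkbA glucose medium 31.930; hkbA galactose medium 33.535; rpoD glucose medium 19.770; rpoD galactose medium 20.120
ΔCt(glucose medium) = 31.930 − 19.770 = 12.160
ΔCt(galactose medium) = 33.535 − 20.120 = 13.415
ΔΔCt = 13.415 − 12.160 = 1.255
Fold change = 2^(−1.255) = 0.4190

0.419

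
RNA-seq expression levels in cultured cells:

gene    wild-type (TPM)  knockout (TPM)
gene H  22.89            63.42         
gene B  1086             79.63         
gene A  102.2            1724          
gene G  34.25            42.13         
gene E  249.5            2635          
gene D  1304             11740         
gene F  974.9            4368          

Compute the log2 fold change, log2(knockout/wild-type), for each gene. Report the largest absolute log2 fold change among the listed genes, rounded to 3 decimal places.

log2(63.42/22.89) = 1.470  (gene H)
log2(79.63/1086) = -3.770  (gene B)
log2(1724/102.2) = 4.076  (gene A)
log2(42.13/34.25) = 0.299  (gene G)
log2(2635/249.5) = 3.401  (gene E)
log2(11740/1304) = 3.170  (gene D)
log2(4368/974.9) = 2.164  (gene F)
The largest magnitude belongs to gene A.

4.076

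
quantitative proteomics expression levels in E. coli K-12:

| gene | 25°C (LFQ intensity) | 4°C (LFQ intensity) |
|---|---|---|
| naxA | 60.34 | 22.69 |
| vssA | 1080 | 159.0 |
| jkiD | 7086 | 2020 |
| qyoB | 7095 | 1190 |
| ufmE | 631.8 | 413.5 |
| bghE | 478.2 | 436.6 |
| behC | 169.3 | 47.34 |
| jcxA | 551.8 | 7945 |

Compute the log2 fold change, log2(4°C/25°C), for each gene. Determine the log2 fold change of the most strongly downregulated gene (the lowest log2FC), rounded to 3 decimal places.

log2(22.69/60.34) = -1.411  (naxA)
log2(159.0/1080) = -2.764  (vssA)
log2(2020/7086) = -1.811  (jkiD)
log2(1190/7095) = -2.576  (qyoB)
log2(413.5/631.8) = -0.612  (ufmE)
log2(436.6/478.2) = -0.131  (bghE)
log2(47.34/169.3) = -1.838  (behC)
log2(7945/551.8) = 3.848  (jcxA)
vssA is most strongly downregulated.

-2.764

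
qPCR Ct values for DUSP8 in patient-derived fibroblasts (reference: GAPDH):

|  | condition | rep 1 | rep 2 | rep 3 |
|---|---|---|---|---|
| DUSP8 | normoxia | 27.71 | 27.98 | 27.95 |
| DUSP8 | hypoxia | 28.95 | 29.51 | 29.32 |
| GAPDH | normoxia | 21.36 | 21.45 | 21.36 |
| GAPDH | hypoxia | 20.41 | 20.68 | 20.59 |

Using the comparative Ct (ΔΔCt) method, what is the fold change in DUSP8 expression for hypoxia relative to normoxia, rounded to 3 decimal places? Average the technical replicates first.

0.216

Mean Ct: DUSP8 normoxia 27.880; DUSP8 hypoxia 29.260; GAPDH normoxia 21.390; GAPDH hypoxia 20.560
ΔCt(normoxia) = 27.880 − 21.390 = 6.490
ΔCt(hypoxia) = 29.260 − 20.560 = 8.700
ΔΔCt = 8.700 − 6.490 = 2.210
Fold change = 2^(−2.210) = 0.2161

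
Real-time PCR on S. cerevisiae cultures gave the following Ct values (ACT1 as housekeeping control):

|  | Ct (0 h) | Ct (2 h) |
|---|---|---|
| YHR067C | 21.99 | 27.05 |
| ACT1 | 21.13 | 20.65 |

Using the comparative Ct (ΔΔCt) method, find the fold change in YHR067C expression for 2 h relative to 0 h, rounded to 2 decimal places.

ΔCt(0 h) = 21.990 − 21.130 = 0.860
ΔCt(2 h) = 27.050 − 20.650 = 6.400
ΔΔCt = 6.400 − 0.860 = 5.540
Fold change = 2^(−5.540) = 0.021

0.02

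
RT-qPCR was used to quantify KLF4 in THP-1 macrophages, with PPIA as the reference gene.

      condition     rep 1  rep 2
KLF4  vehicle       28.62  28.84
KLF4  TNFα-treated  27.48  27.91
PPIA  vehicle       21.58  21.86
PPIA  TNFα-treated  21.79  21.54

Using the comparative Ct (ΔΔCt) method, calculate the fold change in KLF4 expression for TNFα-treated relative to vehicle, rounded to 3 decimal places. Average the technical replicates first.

1.972

Mean Ct: KLF4 vehicle 28.730; KLF4 TNFα-treated 27.695; PPIA vehicle 21.720; PPIA TNFα-treated 21.665
ΔCt(vehicle) = 28.730 − 21.720 = 7.010
ΔCt(TNFα-treated) = 27.695 − 21.665 = 6.030
ΔΔCt = 6.030 − 7.010 = -0.980
Fold change = 2^(−(-0.980)) = 2^0.980 = 1.9725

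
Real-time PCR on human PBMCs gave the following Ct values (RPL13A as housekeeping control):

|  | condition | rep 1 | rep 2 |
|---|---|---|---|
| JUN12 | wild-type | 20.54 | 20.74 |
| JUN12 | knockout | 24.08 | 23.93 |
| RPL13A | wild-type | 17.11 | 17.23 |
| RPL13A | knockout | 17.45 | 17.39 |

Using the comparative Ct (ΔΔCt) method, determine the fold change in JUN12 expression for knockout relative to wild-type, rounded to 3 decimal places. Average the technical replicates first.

0.115

Mean Ct: JUN12 wild-type 20.640; JUN12 knockout 24.005; RPL13A wild-type 17.170; RPL13A knockout 17.420
ΔCt(wild-type) = 20.640 − 17.170 = 3.470
ΔCt(knockout) = 24.005 − 17.420 = 6.585
ΔΔCt = 6.585 − 3.470 = 3.115
Fold change = 2^(−3.115) = 0.1154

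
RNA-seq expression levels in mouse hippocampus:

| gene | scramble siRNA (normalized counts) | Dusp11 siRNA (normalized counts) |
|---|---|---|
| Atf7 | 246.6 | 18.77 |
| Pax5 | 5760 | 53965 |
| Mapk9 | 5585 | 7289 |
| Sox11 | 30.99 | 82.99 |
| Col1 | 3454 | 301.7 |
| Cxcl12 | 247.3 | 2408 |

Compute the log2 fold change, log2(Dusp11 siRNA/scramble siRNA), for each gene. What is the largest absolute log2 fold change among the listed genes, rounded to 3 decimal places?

log2(18.77/246.6) = -3.716  (Atf7)
log2(53965/5760) = 3.228  (Pax5)
log2(7289/5585) = 0.384  (Mapk9)
log2(82.99/30.99) = 1.421  (Sox11)
log2(301.7/3454) = -3.517  (Col1)
log2(2408/247.3) = 3.284  (Cxcl12)
The largest magnitude belongs to Atf7.

3.716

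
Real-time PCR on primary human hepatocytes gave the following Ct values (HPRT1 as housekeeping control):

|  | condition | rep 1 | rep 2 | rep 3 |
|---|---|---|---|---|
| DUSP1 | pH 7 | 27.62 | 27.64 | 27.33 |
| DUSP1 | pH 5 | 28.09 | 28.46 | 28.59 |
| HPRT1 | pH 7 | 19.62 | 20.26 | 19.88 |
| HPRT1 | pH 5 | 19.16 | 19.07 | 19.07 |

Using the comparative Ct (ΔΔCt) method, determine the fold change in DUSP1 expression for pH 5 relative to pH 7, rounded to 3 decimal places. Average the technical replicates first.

0.314

Mean Ct: DUSP1 pH 7 27.530; DUSP1 pH 5 28.380; HPRT1 pH 7 19.920; HPRT1 pH 5 19.100
ΔCt(pH 7) = 27.530 − 19.920 = 7.610
ΔCt(pH 5) = 28.380 − 19.100 = 9.280
ΔΔCt = 9.280 − 7.610 = 1.670
Fold change = 2^(−1.670) = 0.3143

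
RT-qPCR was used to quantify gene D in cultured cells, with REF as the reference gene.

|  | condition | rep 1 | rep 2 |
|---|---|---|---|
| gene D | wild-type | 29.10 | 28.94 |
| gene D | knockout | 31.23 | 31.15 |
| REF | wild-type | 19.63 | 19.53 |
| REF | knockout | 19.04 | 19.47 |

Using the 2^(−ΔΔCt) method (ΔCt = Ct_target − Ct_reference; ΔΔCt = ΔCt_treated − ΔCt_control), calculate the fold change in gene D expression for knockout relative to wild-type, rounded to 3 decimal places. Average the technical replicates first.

Mean Ct: gene D wild-type 29.020; gene D knockout 31.190; REF wild-type 19.580; REF knockout 19.255
ΔCt(wild-type) = 29.020 − 19.580 = 9.440
ΔCt(knockout) = 31.190 − 19.255 = 11.935
ΔΔCt = 11.935 − 9.440 = 2.495
Fold change = 2^(−2.495) = 0.1774

0.177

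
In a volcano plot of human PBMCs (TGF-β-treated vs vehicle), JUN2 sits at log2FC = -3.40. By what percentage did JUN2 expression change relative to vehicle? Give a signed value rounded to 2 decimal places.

Fold change = 2^(-3.40) = 0.0947
Percent change = (FC − 1) × 100% = (0.0947 − 1) × 100 = -90.53%

-90.53%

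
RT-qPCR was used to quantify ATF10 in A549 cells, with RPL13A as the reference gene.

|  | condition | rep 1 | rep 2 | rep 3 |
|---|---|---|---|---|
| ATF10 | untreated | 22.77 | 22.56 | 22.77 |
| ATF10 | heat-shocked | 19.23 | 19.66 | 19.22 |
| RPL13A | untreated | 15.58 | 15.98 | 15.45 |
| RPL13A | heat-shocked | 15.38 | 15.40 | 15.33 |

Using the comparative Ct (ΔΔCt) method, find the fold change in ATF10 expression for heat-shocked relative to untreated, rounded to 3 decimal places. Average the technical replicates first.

8.168

Mean Ct: ATF10 untreated 22.700; ATF10 heat-shocked 19.370; RPL13A untreated 15.670; RPL13A heat-shocked 15.370
ΔCt(untreated) = 22.700 − 15.670 = 7.030
ΔCt(heat-shocked) = 19.370 − 15.370 = 4.000
ΔΔCt = 4.000 − 7.030 = -3.030
Fold change = 2^(−(-3.030)) = 2^3.030 = 8.1681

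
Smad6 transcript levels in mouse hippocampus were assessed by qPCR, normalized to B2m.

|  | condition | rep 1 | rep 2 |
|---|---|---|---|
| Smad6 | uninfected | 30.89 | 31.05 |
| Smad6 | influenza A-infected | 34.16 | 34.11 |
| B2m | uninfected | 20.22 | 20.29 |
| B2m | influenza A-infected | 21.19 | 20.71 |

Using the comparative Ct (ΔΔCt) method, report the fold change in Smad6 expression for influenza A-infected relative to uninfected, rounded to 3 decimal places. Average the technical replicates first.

Mean Ct: Smad6 uninfected 30.970; Smad6 influenza A-infected 34.135; B2m uninfected 20.255; B2m influenza A-infected 20.950
ΔCt(uninfected) = 30.970 − 20.255 = 10.715
ΔCt(influenza A-infected) = 34.135 − 20.950 = 13.185
ΔΔCt = 13.185 − 10.715 = 2.470
Fold change = 2^(−2.470) = 0.1805

0.180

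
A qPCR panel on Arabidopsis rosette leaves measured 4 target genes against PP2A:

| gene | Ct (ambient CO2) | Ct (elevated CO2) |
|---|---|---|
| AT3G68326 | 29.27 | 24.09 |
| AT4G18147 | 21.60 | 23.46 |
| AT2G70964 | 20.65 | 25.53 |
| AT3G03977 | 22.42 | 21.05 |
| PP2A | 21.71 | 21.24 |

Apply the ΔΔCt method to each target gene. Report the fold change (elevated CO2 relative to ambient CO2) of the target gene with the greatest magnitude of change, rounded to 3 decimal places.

AT3G68326: ΔΔCt = (24.09−21.24) − (29.27−21.71) = 2.85 − 7.56 = -4.71; fold change = 2^4.71 = 26.173
AT4G18147: ΔΔCt = (23.46−21.24) − (21.60−21.71) = 2.22 − (-0.11) = 2.33; fold change = 2^-2.33 = 0.199
AT2G70964: ΔΔCt = (25.53−21.24) − (20.65−21.71) = 4.29 − (-1.06) = 5.35; fold change = 2^-5.35 = 0.025
AT3G03977: ΔΔCt = (21.05−21.24) − (22.42−21.71) = -0.19 − 0.71 = -0.90; fold change = 2^0.90 = 1.866
AT2G70964 has the largest |ΔΔCt| = 5.35.

0.025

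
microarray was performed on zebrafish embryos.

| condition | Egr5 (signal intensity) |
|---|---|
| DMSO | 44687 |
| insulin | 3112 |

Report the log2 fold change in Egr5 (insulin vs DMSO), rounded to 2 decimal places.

Fold change = 3112 / 44687 = 0.0696
log2(0.0696) = -3.844

-3.84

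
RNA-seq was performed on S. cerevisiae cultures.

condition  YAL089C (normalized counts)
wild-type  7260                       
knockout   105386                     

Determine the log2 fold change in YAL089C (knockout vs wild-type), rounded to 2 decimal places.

3.86

Fold change = 105386 / 7260 = 14.5160
log2(14.5160) = 3.860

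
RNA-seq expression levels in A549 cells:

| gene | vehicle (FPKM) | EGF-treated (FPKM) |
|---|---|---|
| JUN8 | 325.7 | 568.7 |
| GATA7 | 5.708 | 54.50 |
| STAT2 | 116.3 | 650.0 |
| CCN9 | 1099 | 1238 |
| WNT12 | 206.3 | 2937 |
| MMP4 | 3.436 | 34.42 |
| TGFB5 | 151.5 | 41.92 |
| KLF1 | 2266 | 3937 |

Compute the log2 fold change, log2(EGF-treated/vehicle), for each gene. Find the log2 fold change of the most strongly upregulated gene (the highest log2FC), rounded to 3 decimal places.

3.832

log2(568.7/325.7) = 0.804  (JUN8)
log2(54.50/5.708) = 3.255  (GATA7)
log2(650.0/116.3) = 2.483  (STAT2)
log2(1238/1099) = 0.172  (CCN9)
log2(2937/206.3) = 3.832  (WNT12)
log2(34.42/3.436) = 3.324  (MMP4)
log2(41.92/151.5) = -1.854  (TGFB5)
log2(3937/2266) = 0.797  (KLF1)
WNT12 is most strongly upregulated.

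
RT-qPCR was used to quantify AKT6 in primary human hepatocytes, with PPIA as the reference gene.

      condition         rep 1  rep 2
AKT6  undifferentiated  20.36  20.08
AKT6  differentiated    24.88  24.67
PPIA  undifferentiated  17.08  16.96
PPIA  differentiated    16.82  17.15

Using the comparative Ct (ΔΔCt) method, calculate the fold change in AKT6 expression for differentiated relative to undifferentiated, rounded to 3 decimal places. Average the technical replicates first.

0.042

Mean Ct: AKT6 undifferentiated 20.220; AKT6 differentiated 24.775; PPIA undifferentiated 17.020; PPIA differentiated 16.985
ΔCt(undifferentiated) = 20.220 − 17.020 = 3.200
ΔCt(differentiated) = 24.775 − 16.985 = 7.790
ΔΔCt = 7.790 − 3.200 = 4.590
Fold change = 2^(−4.590) = 0.0415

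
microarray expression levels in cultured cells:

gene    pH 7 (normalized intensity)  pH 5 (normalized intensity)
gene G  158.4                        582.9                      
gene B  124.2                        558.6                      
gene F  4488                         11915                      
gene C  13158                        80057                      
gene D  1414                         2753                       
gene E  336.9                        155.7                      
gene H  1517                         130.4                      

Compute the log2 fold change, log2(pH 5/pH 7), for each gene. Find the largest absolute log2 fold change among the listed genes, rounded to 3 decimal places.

log2(582.9/158.4) = 1.880  (gene G)
log2(558.6/124.2) = 2.169  (gene B)
log2(11915/4488) = 1.409  (gene F)
log2(80057/13158) = 2.605  (gene C)
log2(2753/1414) = 0.961  (gene D)
log2(155.7/336.9) = -1.114  (gene E)
log2(130.4/1517) = -3.540  (gene H)
The largest magnitude belongs to gene H.

3.540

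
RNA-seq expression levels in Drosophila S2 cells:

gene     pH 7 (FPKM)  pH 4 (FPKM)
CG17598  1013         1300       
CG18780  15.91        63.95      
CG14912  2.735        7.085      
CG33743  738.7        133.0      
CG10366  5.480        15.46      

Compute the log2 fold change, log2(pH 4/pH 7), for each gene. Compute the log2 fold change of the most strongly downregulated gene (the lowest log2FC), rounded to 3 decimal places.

log2(1300/1013) = 0.360  (CG17598)
log2(63.95/15.91) = 2.007  (CG18780)
log2(7.085/2.735) = 1.373  (CG14912)
log2(133.0/738.7) = -2.474  (CG33743)
log2(15.46/5.480) = 1.496  (CG10366)
CG33743 is most strongly downregulated.

-2.474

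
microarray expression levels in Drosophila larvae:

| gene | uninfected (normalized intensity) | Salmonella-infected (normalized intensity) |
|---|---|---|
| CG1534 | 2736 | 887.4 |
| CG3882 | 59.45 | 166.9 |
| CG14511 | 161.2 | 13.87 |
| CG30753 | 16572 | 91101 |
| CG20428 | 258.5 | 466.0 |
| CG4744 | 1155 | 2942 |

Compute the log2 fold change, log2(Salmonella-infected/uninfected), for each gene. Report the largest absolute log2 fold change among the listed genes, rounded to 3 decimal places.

log2(887.4/2736) = -1.624  (CG1534)
log2(166.9/59.45) = 1.489  (CG3882)
log2(13.87/161.2) = -3.539  (CG14511)
log2(91101/16572) = 2.459  (CG30753)
log2(466.0/258.5) = 0.850  (CG20428)
log2(2942/1155) = 1.349  (CG4744)
The largest magnitude belongs to CG14511.

3.539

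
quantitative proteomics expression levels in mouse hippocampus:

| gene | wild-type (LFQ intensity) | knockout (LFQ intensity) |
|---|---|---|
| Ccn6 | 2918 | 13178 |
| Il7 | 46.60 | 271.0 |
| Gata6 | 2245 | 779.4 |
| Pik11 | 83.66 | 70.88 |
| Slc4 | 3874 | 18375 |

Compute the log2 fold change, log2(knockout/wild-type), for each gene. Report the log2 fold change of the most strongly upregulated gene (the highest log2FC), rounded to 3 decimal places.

log2(13178/2918) = 2.175  (Ccn6)
log2(271.0/46.60) = 2.540  (Il7)
log2(779.4/2245) = -1.526  (Gata6)
log2(70.88/83.66) = -0.239  (Pik11)
log2(18375/3874) = 2.246  (Slc4)
Il7 is most strongly upregulated.

2.540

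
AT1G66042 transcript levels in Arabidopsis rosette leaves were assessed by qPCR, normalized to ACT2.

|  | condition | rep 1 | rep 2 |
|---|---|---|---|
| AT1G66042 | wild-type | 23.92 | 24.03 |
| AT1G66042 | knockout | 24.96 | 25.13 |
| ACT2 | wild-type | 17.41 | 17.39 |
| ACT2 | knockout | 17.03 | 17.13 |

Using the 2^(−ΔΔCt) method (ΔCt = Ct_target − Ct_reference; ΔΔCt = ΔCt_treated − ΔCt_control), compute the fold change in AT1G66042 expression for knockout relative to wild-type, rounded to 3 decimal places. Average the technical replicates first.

0.382

Mean Ct: AT1G66042 wild-type 23.975; AT1G66042 knockout 25.045; ACT2 wild-type 17.400; ACT2 knockout 17.080
ΔCt(wild-type) = 23.975 − 17.400 = 6.575
ΔCt(knockout) = 25.045 − 17.080 = 7.965
ΔΔCt = 7.965 − 6.575 = 1.390
Fold change = 2^(−1.390) = 0.3816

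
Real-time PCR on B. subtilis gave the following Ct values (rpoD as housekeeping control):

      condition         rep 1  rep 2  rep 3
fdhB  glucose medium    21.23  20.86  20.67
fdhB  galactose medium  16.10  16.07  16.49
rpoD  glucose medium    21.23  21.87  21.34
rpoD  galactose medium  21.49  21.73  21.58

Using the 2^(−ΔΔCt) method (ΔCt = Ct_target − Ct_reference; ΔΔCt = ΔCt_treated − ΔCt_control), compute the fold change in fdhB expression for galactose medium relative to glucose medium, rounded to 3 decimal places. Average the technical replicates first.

Mean Ct: fdhB glucose medium 20.920; fdhB galactose medium 16.220; rpoD glucose medium 21.480; rpoD galactose medium 21.600
ΔCt(glucose medium) = 20.920 − 21.480 = -0.560
ΔCt(galactose medium) = 16.220 − 21.600 = -5.380
ΔΔCt = -5.380 − (-0.560) = -4.820
Fold change = 2^(−(-4.820)) = 2^4.820 = 28.2465

28.246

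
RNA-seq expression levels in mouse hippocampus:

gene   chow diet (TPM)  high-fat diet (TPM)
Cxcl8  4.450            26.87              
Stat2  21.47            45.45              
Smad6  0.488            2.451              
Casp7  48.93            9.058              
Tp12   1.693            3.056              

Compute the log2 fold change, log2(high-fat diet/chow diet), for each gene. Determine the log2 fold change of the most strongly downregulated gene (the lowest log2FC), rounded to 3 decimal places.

-2.433

log2(26.87/4.450) = 2.594  (Cxcl8)
log2(45.45/21.47) = 1.082  (Stat2)
log2(2.451/0.488) = 2.328  (Smad6)
log2(9.058/48.93) = -2.433  (Casp7)
log2(3.056/1.693) = 0.852  (Tp12)
Casp7 is most strongly downregulated.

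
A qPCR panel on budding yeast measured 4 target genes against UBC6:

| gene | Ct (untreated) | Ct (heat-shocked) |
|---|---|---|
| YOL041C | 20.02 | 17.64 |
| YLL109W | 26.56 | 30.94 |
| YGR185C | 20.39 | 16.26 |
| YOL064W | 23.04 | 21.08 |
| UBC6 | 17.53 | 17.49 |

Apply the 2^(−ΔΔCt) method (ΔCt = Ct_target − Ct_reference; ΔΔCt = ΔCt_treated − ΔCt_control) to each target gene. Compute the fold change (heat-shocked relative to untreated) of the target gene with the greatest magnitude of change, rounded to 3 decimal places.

0.047

YOL041C: ΔΔCt = (17.64−17.49) − (20.02−17.53) = 0.15 − 2.49 = -2.34; fold change = 2^2.34 = 5.063
YLL109W: ΔΔCt = (30.94−17.49) − (26.56−17.53) = 13.45 − 9.03 = 4.42; fold change = 2^-4.42 = 0.047
YGR185C: ΔΔCt = (16.26−17.49) − (20.39−17.53) = -1.23 − 2.86 = -4.09; fold change = 2^4.09 = 17.030
YOL064W: ΔΔCt = (21.08−17.49) − (23.04−17.53) = 3.59 − 5.51 = -1.92; fold change = 2^1.92 = 3.784
YLL109W has the largest |ΔΔCt| = 4.42.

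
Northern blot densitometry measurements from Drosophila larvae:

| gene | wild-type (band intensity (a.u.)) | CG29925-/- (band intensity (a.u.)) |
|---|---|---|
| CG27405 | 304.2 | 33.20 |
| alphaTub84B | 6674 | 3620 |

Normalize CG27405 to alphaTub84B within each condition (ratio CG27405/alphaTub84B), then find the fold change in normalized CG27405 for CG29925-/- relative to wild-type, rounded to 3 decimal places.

0.201

CG27405/alphaTub84B (wild-type) = 304.2 / 6674 = 0.04558
CG27405/alphaTub84B (CG29925-/-) = 33.20 / 3620 = 0.0091713
Fold change = 0.0091713 / 0.04558 = 0.2012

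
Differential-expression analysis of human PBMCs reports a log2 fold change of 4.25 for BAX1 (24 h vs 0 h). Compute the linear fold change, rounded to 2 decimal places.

19.03

Fold change = 2^(4.25) = 19.027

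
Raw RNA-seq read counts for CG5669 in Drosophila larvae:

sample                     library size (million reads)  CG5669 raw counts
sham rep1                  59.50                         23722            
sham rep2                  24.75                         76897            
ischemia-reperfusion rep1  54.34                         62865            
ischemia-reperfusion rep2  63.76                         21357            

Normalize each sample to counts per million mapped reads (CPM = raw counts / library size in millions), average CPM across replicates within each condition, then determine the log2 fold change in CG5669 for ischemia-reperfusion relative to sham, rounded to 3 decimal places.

CPM(sham rep1) = 23722 / 59.50 = 398.6891
CPM(sham rep2) = 76897 / 24.75 = 3106.9495
CPM(ischemia-reperfusion rep1) = 62865 / 54.34 = 1156.8826
CPM(ischemia-reperfusion rep2) = 21357 / 63.76 = 334.9592
mean CPM(sham) = 1752.8193; mean CPM(ischemia-reperfusion) = 745.9209
Fold change = 745.9209 / 1752.8193 = 0.42555
log2(0.42555) = -1.2326

-1.233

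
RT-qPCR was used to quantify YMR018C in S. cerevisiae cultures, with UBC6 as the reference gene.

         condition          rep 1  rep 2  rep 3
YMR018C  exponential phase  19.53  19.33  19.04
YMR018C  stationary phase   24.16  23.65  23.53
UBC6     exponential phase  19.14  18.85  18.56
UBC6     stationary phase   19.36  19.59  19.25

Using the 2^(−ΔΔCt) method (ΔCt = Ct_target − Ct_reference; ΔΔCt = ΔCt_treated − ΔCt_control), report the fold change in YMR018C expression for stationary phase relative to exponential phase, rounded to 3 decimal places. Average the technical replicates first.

0.066

Mean Ct: YMR018C exponential phase 19.300; YMR018C stationary phase 23.780; UBC6 exponential phase 18.850; UBC6 stationary phase 19.400
ΔCt(exponential phase) = 19.300 − 18.850 = 0.450
ΔCt(stationary phase) = 23.780 − 19.400 = 4.380
ΔΔCt = 4.380 − 0.450 = 3.930
Fold change = 2^(−3.930) = 0.0656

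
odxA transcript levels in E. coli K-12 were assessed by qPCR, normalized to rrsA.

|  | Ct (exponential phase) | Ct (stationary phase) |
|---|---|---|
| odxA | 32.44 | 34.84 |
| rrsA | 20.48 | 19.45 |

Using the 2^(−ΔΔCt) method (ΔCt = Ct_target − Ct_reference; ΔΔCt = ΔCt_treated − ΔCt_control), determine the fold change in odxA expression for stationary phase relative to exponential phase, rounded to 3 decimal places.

ΔCt(exponential phase) = 32.440 − 20.480 = 11.960
ΔCt(stationary phase) = 34.840 − 19.450 = 15.390
ΔΔCt = 15.390 − 11.960 = 3.430
Fold change = 2^(−3.430) = 0.0928

0.093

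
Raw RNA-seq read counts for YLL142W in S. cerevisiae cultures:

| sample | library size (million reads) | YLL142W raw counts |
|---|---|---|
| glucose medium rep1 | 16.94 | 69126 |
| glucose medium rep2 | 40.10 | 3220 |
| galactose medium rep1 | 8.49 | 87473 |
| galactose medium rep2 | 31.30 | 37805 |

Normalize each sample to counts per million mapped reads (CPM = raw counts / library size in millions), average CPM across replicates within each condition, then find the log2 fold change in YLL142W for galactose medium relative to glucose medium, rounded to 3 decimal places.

1.468

CPM(glucose medium rep1) = 69126 / 16.94 = 4080.6375
CPM(glucose medium rep2) = 3220 / 40.10 = 80.2993
CPM(galactose medium rep1) = 87473 / 8.49 = 10303.0624
CPM(galactose medium rep2) = 37805 / 31.30 = 1207.8275
mean CPM(glucose medium) = 2080.4684; mean CPM(galactose medium) = 5755.4450
Fold change = 5755.4450 / 2080.4684 = 2.76642
log2(2.76642) = 1.4680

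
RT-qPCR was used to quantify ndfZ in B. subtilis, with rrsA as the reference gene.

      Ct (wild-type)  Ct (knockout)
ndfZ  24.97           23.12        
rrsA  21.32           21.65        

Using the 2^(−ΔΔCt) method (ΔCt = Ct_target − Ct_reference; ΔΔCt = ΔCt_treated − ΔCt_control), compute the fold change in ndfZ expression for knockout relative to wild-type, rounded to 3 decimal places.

4.532

ΔCt(wild-type) = 24.970 − 21.320 = 3.650
ΔCt(knockout) = 23.120 − 21.650 = 1.470
ΔΔCt = 1.470 − 3.650 = -2.180
Fold change = 2^(−(-2.180)) = 2^2.180 = 4.5315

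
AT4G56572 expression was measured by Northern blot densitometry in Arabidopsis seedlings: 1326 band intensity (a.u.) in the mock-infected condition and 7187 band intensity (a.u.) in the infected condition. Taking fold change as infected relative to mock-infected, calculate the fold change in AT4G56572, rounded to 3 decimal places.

5.420

Fold change = 7187 / 1326 = 5.4201
AT4G56572 is upregulated.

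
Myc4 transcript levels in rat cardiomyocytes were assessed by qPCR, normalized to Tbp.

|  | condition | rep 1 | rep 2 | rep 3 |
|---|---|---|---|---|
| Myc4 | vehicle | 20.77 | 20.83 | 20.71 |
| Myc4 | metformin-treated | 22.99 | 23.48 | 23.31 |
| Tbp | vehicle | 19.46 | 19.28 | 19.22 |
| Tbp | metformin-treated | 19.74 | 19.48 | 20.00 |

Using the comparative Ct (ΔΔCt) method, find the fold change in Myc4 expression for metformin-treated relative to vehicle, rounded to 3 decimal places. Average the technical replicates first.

0.238

Mean Ct: Myc4 vehicle 20.770; Myc4 metformin-treated 23.260; Tbp vehicle 19.320; Tbp metformin-treated 19.740
ΔCt(vehicle) = 20.770 − 19.320 = 1.450
ΔCt(metformin-treated) = 23.260 − 19.740 = 3.520
ΔΔCt = 3.520 − 1.450 = 2.070
Fold change = 2^(−2.070) = 0.2382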